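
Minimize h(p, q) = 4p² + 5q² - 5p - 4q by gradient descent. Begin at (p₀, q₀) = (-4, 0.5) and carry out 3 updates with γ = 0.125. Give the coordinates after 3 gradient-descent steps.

∇h = (8p - 5, 10q - 4)
(p₁, q₁) = (-4, 0.5) − 0.125·(-37, 1) = (0.625, 0.375)
(p₂, q₂) = (0.625, 0.375) − 0.125·(0, -0.25) = (0.625, 0.40625)
(p₃, q₃) = (0.625, 0.40625) − 0.125·(0, 0.0625) = (0.625, 0.3984375)

(0.625, 0.3984375)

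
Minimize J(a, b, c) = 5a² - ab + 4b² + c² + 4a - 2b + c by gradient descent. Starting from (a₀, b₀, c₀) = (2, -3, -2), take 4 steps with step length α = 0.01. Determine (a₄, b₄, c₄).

∇J = (10a - b + 4, -a + 8b - 2, 2c + 1)
Step 1: at (2, -3, -2), ∇J = (27, -28, -3) → (2, -3, -2) − 0.01·(27, -28, -3) = (1.73, -2.72, -1.97)
Step 2: at (1.73, -2.72, -1.97), ∇J = (24.02, -25.49, -2.94) → (1.73, -2.72, -1.97) − 0.01·(24.02, -25.49, -2.94) = (1.4898, -2.4651, -1.9406)
Step 3: at (1.4898, -2.4651, -1.9406), ∇J = (21.3631, -23.2106, -2.8812) → (1.4898, -2.4651, -1.9406) − 0.01·(21.3631, -23.2106, -2.8812) = (1.276169, -2.232994, -1.911788)
Step 4: at (1.276169, -2.232994, -1.911788), ∇J = (18.994684, -21.140121, -2.823576) → (1.276169, -2.232994, -1.911788) − 0.01·(18.994684, -21.140121, -2.823576) = (1.08622216, -2.02159279, -1.88355224)

(1.08622216, -2.02159279, -1.88355224)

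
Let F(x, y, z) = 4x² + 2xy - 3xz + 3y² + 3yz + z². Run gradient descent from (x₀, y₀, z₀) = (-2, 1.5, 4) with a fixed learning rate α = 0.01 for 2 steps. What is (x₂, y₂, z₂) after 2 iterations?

(-1.52215, 1.17075, 3.6463)

∇F = (8x + 2y - 3z, 2x + 6y + 3z, -3x + 3y + 2z)
(x₁, y₁, z₁) = (-2, 1.5, 4) − 0.01·(-25, 17, 18.5) = (-1.75, 1.33, 3.815)
(x₂, y₂, z₂) = (-1.75, 1.33, 3.815) − 0.01·(-22.785, 15.925, 16.87) = (-1.52215, 1.17075, 3.6463)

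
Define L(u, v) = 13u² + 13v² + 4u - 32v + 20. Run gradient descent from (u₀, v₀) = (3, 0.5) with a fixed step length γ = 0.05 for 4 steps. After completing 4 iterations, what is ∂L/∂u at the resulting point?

0.6642

∇L = (26u + 4, 26v - 32)
Step 1: at (3, 0.5), ∇L = (82, -19) → (3, 0.5) − 0.05·(82, -19) = (-1.1, 1.45)
Step 2: at (-1.1, 1.45), ∇L = (-24.6, 5.7) → (-1.1, 1.45) − 0.05·(-24.6, 5.7) = (0.13, 1.165)
Step 3: at (0.13, 1.165), ∇L = (7.38, -1.71) → (0.13, 1.165) − 0.05·(7.38, -1.71) = (-0.239, 1.2505)
Step 4: at (-0.239, 1.2505), ∇L = (-2.214, 0.513) → (-0.239, 1.2505) − 0.05·(-2.214, 0.513) = (-0.1283, 1.22485)
∂L/∂u at (-0.1283, 1.22485) = 0.6642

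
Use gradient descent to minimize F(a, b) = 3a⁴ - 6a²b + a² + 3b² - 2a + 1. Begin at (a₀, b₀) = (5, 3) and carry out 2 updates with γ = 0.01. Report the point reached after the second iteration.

∇F = (12a³ - 12ab + 2a - 2, -6a² + 6b)
Step 1: at (5, 3), ∇F = (1328, -132) → (5, 3) − 0.01·(1328, -132) = (-8.28, 4.32)
Step 2: at (-8.28, 4.32), ∇F = (-6401.287424, -385.4304) → (-8.28, 4.32) − 0.01·(-6401.287424, -385.4304) = (55.73287424, 8.174304)

(55.73287424, 8.174304)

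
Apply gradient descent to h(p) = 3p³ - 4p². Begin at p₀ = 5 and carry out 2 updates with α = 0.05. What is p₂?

h′(p) = 9p² - 8p
p₁ = 5 − 0.05·185 = -4.25
p₂ = -4.25 − 0.05·196.5625 = -14.078125

-14.078125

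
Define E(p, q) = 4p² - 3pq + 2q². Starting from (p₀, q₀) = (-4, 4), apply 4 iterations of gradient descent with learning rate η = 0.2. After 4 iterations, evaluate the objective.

72.97040384

∇E = (8p - 3q, -3p + 4q)
(p₁, q₁) = (-4, 4) − 0.2·(-44, 28) = (4.8, -1.6)
(p₂, q₂) = (4.8, -1.6) − 0.2·(43.2, -20.8) = (-3.84, 2.56)
(p₃, q₃) = (-3.84, 2.56) − 0.2·(-38.4, 21.76) = (3.84, -1.792)
(p₄, q₄) = (3.84, -1.792) − 0.2·(36.096, -18.688) = (-3.3792, 1.9456)
E(-3.3792, 1.9456) = 72.97040384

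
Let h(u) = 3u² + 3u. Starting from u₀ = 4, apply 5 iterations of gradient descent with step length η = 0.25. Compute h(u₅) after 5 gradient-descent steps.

h′(u) = 6u + 3
u₁ = 4 − 0.25·27 = -2.75
u₂ = -2.75 − 0.25·(-13.5) = 0.625
u₃ = 0.625 − 0.25·6.75 = -1.0625
u₄ = -1.0625 − 0.25·(-3.375) = -0.21875
u₅ = -0.21875 − 0.25·1.6875 = -0.640625
h(-0.640625) = -0.690673828125

-0.690673828125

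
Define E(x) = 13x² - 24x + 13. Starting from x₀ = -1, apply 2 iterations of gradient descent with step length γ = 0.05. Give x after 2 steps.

0.75

E′(x) = 26x - 24
x₁ = -1 − 0.05·(-50) = 1.5
x₂ = 1.5 − 0.05·15 = 0.75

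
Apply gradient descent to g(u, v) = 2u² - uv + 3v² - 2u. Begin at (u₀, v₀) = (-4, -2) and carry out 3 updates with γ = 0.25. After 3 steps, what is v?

∇g = (4u - v - 2, -u + 6v)
Step 1: at (-4, -2), ∇g = (-16, -8) → (-4, -2) − 0.25·(-16, -8) = (0, 0)
Step 2: at (0, 0), ∇g = (-2, 0) → (0, 0) − 0.25·(-2, 0) = (0.5, 0)
Step 3: at (0.5, 0), ∇g = (0, -0.5) → (0.5, 0) − 0.25·(0, -0.5) = (0.5, 0.125)
v = 0.125

0.125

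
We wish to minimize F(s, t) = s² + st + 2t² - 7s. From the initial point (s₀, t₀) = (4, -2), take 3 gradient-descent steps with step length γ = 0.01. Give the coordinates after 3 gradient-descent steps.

∇F = (2s + t - 7, s + 4t)
Step 1: at (4, -2), ∇F = (-1, -4) → (4, -2) − 0.01·(-1, -4) = (4.01, -1.96)
Step 2: at (4.01, -1.96), ∇F = (-0.94, -3.83) → (4.01, -1.96) − 0.01·(-0.94, -3.83) = (4.0194, -1.9217)
Step 3: at (4.0194, -1.9217), ∇F = (-0.8829, -3.6674) → (4.0194, -1.9217) − 0.01·(-0.8829, -3.6674) = (4.028229, -1.885026)

(4.028229, -1.885026)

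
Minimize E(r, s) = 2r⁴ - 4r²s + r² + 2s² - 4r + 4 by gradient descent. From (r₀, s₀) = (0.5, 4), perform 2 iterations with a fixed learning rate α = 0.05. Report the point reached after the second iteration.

(2.1824, 2.992)

∇E = (8r³ - 8rs + 2r - 4, -4r² + 4s)
(r₁, s₁) = (0.5, 4) − 0.05·(-18, 15) = (1.4, 3.25)
(r₂, s₂) = (1.4, 3.25) − 0.05·(-15.648, 5.16) = (2.1824, 2.992)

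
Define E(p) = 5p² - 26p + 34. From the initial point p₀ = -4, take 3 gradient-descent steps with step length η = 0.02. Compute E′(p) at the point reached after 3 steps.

E′(p) = 10p - 26
p₁ = -4 − 0.02·(-66) = -2.68
p₂ = -2.68 − 0.02·(-52.8) = -1.624
p₃ = -1.624 − 0.02·(-42.24) = -0.7792
E′(p) at (-0.7792) = -33.792

-33.792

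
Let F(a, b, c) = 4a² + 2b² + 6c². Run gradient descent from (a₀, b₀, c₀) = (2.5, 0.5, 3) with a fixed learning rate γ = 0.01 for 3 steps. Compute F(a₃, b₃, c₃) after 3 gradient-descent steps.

∇F = (8a, 4b, 12c)
Step 1: at (2.5, 0.5, 3), ∇F = (20, 2, 36) → (2.5, 0.5, 3) − 0.01·(20, 2, 36) = (2.3, 0.48, 2.64)
Step 2: at (2.3, 0.48, 2.64), ∇F = (18.4, 1.92, 31.68) → (2.3, 0.48, 2.64) − 0.01·(18.4, 1.92, 31.68) = (2.116, 0.4608, 2.3232)
Step 3: at (2.116, 0.4608, 2.3232), ∇F = (16.928, 1.8432, 27.8784) → (2.116, 0.4608, 2.3232) − 0.01·(16.928, 1.8432, 27.8784) = (1.94672, 0.442368, 2.044416)
F(1.94672, 0.442368, 2.044416) = 40.628074614784

40.628074614784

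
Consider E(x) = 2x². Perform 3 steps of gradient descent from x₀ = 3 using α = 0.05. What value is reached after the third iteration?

1.536

E′(x) = 4x
x₁ = 3 − 0.05·12 = 2.4
x₂ = 2.4 − 0.05·9.6 = 1.92
x₃ = 1.92 − 0.05·7.68 = 1.536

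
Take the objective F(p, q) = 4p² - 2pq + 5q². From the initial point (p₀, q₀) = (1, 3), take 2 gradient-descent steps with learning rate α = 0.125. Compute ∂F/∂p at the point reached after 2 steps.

∇F = (8p - 2q, -2p + 10q)
(p₁, q₁) = (1, 3) − 0.125·(2, 28) = (0.75, -0.5)
(p₂, q₂) = (0.75, -0.5) − 0.125·(7, -6.5) = (-0.125, 0.3125)
∂F/∂p at (-0.125, 0.3125) = -1.625

-1.625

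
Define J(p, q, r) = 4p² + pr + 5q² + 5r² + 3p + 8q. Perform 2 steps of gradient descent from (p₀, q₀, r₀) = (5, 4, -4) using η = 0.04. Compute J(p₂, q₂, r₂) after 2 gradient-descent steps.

∇J = (8p + r + 3, 10q + 8, p + 10r)
Step 1: at (5, 4, -4), ∇J = (39, 48, -35) → (5, 4, -4) − 0.04·(39, 48, -35) = (3.44, 2.08, -2.6)
Step 2: at (3.44, 2.08, -2.6), ∇J = (27.92, 28.8, -22.56) → (3.44, 2.08, -2.6) − 0.04·(27.92, 28.8, -22.56) = (2.3232, 0.928, -1.6976)
J(2.3232, 0.928, -1.6976) = 50.75391744

50.75391744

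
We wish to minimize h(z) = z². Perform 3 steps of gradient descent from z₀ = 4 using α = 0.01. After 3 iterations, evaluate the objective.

h′(z) = 2z
z₁ = 4 − 0.01·8 = 3.92
z₂ = 3.92 − 0.01·7.84 = 3.8416
z₃ = 3.8416 − 0.01·7.6832 = 3.764768
h(3.764768) = 14.173478093824

14.173478093824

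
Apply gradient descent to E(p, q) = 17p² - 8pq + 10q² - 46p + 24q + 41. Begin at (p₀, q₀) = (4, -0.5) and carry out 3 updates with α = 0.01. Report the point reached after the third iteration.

∇E = (34p - 8q - 46, -8p + 20q + 24)
(p₁, q₁) = (4, -0.5) − 0.01·(94, -18) = (3.06, -0.32)
(p₂, q₂) = (3.06, -0.32) − 0.01·(60.6, -6.88) = (2.454, -0.2512)
(p₃, q₃) = (2.454, -0.2512) − 0.01·(39.4456, -0.656) = (2.059544, -0.24464)

(2.059544, -0.24464)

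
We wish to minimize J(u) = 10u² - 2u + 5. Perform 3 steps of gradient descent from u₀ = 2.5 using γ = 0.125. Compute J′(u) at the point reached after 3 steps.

J′(u) = 20u - 2
u₁ = 2.5 − 0.125·48 = -3.5
u₂ = -3.5 − 0.125·(-72) = 5.5
u₃ = 5.5 − 0.125·108 = -8
J′(u) at (-8) = -162

-162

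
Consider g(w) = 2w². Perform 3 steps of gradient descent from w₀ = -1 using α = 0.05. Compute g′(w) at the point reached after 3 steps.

g′(w) = 4w
Step 1: g′(-1) = -4; w₁ = -1 − 0.05·(-4) = -0.8
Step 2: g′(-0.8) = -3.2; w₂ = -0.8 − 0.05·(-3.2) = -0.64
Step 3: g′(-0.64) = -2.56; w₃ = -0.64 − 0.05·(-2.56) = -0.512
g′(w) at (-0.512) = -2.048

-2.048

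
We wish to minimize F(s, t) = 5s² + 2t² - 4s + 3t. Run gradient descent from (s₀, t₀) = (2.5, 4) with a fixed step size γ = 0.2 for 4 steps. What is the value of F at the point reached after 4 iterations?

∇F = (10s - 4, 4t + 3)
(s₁, t₁) = (2.5, 4) − 0.2·(21, 19) = (-1.7, 0.2)
(s₂, t₂) = (-1.7, 0.2) − 0.2·(-21, 3.8) = (2.5, -0.56)
(s₃, t₃) = (2.5, -0.56) − 0.2·(21, 0.76) = (-1.7, -0.712)
(s₄, t₄) = (-1.7, -0.712) − 0.2·(-21, 0.152) = (2.5, -0.7424)
F(2.5, -0.7424) = 20.12511552

20.12511552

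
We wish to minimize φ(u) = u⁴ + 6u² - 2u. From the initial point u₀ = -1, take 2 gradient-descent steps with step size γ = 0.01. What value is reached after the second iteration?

φ′(u) = 4u³ + 12u - 2
u₁ = -1 − 0.01·(-18) = -0.82
u₂ = -0.82 − 0.01·(-14.045472) = -0.67954528

-0.67954528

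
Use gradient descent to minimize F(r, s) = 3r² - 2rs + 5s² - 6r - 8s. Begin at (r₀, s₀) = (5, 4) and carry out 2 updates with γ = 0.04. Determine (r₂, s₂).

∇F = (6r - 2s - 6, -2r + 10s - 8)
Step 1: at (5, 4), ∇F = (16, 22) → (5, 4) − 0.04·(16, 22) = (4.36, 3.12)
Step 2: at (4.36, 3.12), ∇F = (13.92, 14.48) → (4.36, 3.12) − 0.04·(13.92, 14.48) = (3.8032, 2.5408)

(3.8032, 2.5408)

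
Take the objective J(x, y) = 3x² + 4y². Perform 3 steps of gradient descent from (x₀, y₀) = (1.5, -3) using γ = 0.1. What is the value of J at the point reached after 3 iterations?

∇J = (6x, 8y)
(x₁, y₁) = (1.5, -3) − 0.1·(9, -24) = (0.6, -0.6)
(x₂, y₂) = (0.6, -0.6) − 0.1·(3.6, -4.8) = (0.24, -0.12)
(x₃, y₃) = (0.24, -0.12) − 0.1·(1.44, -0.96) = (0.096, -0.024)
J(0.096, -0.024) = 0.029952

0.029952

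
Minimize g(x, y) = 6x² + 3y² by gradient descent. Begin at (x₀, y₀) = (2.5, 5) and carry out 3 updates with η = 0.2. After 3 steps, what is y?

-0.04

∇g = (12x, 6y)
Step 1: at (2.5, 5), ∇g = (30, 30) → (2.5, 5) − 0.2·(30, 30) = (-3.5, -1)
Step 2: at (-3.5, -1), ∇g = (-42, -6) → (-3.5, -1) − 0.2·(-42, -6) = (4.9, 0.2)
Step 3: at (4.9, 0.2), ∇g = (58.8, 1.2) → (4.9, 0.2) − 0.2·(58.8, 1.2) = (-6.86, -0.04)
y = -0.04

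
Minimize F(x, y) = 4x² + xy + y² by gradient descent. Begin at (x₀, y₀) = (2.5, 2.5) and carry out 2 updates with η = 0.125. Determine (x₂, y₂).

(-0.1953125, 1.2109375)

∇F = (8x + y, x + 2y)
Step 1: at (2.5, 2.5), ∇F = (22.5, 7.5) → (2.5, 2.5) − 0.125·(22.5, 7.5) = (-0.3125, 1.5625)
Step 2: at (-0.3125, 1.5625), ∇F = (-0.9375, 2.8125) → (-0.3125, 1.5625) − 0.125·(-0.9375, 2.8125) = (-0.1953125, 1.2109375)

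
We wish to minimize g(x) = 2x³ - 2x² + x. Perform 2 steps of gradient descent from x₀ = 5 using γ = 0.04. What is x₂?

g′(x) = 6x² - 4x + 1
Step 1: g′(5) = 131; x₁ = 5 − 0.04·131 = -0.24
Step 2: g′(-0.24) = 2.3056; x₂ = -0.24 − 0.04·2.3056 = -0.332224

-0.332224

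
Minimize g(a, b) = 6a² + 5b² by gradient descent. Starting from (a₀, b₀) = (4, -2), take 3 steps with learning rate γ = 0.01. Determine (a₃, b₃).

(2.725888, -1.458)

∇g = (12a, 10b)
(a₁, b₁) = (4, -2) − 0.01·(48, -20) = (3.52, -1.8)
(a₂, b₂) = (3.52, -1.8) − 0.01·(42.24, -18) = (3.0976, -1.62)
(a₃, b₃) = (3.0976, -1.62) − 0.01·(37.1712, -16.2) = (2.725888, -1.458)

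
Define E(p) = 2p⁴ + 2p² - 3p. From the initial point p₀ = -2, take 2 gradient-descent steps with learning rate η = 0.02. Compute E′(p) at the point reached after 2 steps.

E′(p) = 8p³ + 4p - 3
p₁ = -2 − 0.02·(-75) = -0.5
p₂ = -0.5 − 0.02·(-6) = -0.38
E′(p) at (-0.38) = -4.958976

-4.958976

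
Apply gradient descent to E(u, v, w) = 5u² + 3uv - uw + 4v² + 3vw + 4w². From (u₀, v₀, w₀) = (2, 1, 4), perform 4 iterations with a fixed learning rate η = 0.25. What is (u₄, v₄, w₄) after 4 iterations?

∇E = (10u + 3v - w, 3u + 8v + 3w, -u + 3v + 8w)
Step 1: at (2, 1, 4), ∇E = (19, 26, 33) → (2, 1, 4) − 0.25·(19, 26, 33) = (-2.75, -5.5, -4.25)
Step 2: at (-2.75, -5.5, -4.25), ∇E = (-39.75, -65, -47.75) → (-2.75, -5.5, -4.25) − 0.25·(-39.75, -65, -47.75) = (7.1875, 10.75, 7.6875)
Step 3: at (7.1875, 10.75, 7.6875), ∇E = (96.4375, 130.625, 86.5625) → (7.1875, 10.75, 7.6875) − 0.25·(96.4375, 130.625, 86.5625) = (-16.921875, -21.90625, -13.953125)
Step 4: at (-16.921875, -21.90625, -13.953125), ∇E = (-220.984375, -267.875, -160.421875) → (-16.921875, -21.90625, -13.953125) − 0.25·(-220.984375, -267.875, -160.421875) = (38.32421875, 45.0625, 26.15234375)

(38.32421875, 45.0625, 26.15234375)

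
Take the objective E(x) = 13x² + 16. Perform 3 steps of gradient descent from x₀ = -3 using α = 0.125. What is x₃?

34.171875

E′(x) = 26x
x₁ = -3 − 0.125·(-78) = 6.75
x₂ = 6.75 − 0.125·175.5 = -15.1875
x₃ = -15.1875 − 0.125·(-394.875) = 34.171875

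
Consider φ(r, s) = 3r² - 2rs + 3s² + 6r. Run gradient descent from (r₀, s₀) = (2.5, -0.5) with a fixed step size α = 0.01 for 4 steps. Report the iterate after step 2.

(2.0748, -0.3492)

∇φ = (6r - 2s + 6, -2r + 6s)
(r₁, s₁) = (2.5, -0.5) − 0.01·(22, -8) = (2.28, -0.42)
(r₂, s₂) = (2.28, -0.42) − 0.01·(20.52, -7.08) = (2.0748, -0.3492)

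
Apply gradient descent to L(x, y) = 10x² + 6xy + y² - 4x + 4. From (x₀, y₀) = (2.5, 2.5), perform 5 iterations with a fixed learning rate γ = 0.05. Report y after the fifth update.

1.303365

∇L = (20x + 6y - 4, 6x + 2y)
Step 1: at (2.5, 2.5), ∇L = (61, 20) → (2.5, 2.5) − 0.05·(61, 20) = (-0.55, 1.5)
Step 2: at (-0.55, 1.5), ∇L = (-6, -0.3) → (-0.55, 1.5) − 0.05·(-6, -0.3) = (-0.25, 1.515)
Step 3: at (-0.25, 1.515), ∇L = (0.09, 1.53) → (-0.25, 1.515) − 0.05·(0.09, 1.53) = (-0.2545, 1.4385)
Step 4: at (-0.2545, 1.4385), ∇L = (-0.459, 1.35) → (-0.2545, 1.4385) − 0.05·(-0.459, 1.35) = (-0.23155, 1.371)
Step 5: at (-0.23155, 1.371), ∇L = (-0.405, 1.3527) → (-0.23155, 1.371) − 0.05·(-0.405, 1.3527) = (-0.2113, 1.303365)
y = 1.303365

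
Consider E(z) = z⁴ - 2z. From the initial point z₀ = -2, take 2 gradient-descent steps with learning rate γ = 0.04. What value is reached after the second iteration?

-0.51805696

E′(z) = 4z³ - 2
Step 1: E′(-2) = -34; z₁ = -2 − 0.04·(-34) = -0.64
Step 2: E′(-0.64) = -3.048576; z₂ = -0.64 − 0.04·(-3.048576) = -0.51805696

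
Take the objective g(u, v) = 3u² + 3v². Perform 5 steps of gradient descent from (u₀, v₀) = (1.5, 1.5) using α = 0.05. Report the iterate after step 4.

∇g = (6u, 6v)
Step 1: at (1.5, 1.5), ∇g = (9, 9) → (1.5, 1.5) − 0.05·(9, 9) = (1.05, 1.05)
Step 2: at (1.05, 1.05), ∇g = (6.3, 6.3) → (1.05, 1.05) − 0.05·(6.3, 6.3) = (0.735, 0.735)
Step 3: at (0.735, 0.735), ∇g = (4.41, 4.41) → (0.735, 0.735) − 0.05·(4.41, 4.41) = (0.5145, 0.5145)
Step 4: at (0.5145, 0.5145), ∇g = (3.087, 3.087) → (0.5145, 0.5145) − 0.05·(3.087, 3.087) = (0.36015, 0.36015)

(0.36015, 0.36015)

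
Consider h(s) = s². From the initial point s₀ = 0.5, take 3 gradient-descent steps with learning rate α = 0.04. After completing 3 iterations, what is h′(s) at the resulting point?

0.778688

h′(s) = 2s
s₁ = 0.5 − 0.04·1 = 0.46
s₂ = 0.46 − 0.04·0.92 = 0.4232
s₃ = 0.4232 − 0.04·0.8464 = 0.389344
h′(s) at (0.389344) = 0.778688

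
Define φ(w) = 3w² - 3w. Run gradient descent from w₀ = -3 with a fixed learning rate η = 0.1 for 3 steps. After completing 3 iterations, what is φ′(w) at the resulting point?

φ′(w) = 6w - 3
Step 1: φ′(-3) = -21; w₁ = -3 − 0.1·(-21) = -0.9
Step 2: φ′(-0.9) = -8.4; w₂ = -0.9 − 0.1·(-8.4) = -0.06
Step 3: φ′(-0.06) = -3.36; w₃ = -0.06 − 0.1·(-3.36) = 0.276
φ′(w) at (0.276) = -1.344

-1.344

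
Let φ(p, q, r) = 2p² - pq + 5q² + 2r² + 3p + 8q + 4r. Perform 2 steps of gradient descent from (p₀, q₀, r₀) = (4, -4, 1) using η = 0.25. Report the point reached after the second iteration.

(0.5, -9.9375, -1)

∇φ = (4p - q + 3, -p + 10q + 8, 4r + 4)
(p₁, q₁, r₁) = (4, -4, 1) − 0.25·(23, -36, 8) = (-1.75, 5, -1)
(p₂, q₂, r₂) = (-1.75, 5, -1) − 0.25·(-9, 59.75, 0) = (0.5, -9.9375, -1)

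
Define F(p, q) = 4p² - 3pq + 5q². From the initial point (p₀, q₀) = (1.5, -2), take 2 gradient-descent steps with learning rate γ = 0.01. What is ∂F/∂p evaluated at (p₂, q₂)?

∇F = (8p - 3q, -3p + 10q)
(p₁, q₁) = (1.5, -2) − 0.01·(18, -24.5) = (1.32, -1.755)
(p₂, q₂) = (1.32, -1.755) − 0.01·(15.825, -21.51) = (1.16175, -1.5399)
∂F/∂p at (1.16175, -1.5399) = 13.9137

13.9137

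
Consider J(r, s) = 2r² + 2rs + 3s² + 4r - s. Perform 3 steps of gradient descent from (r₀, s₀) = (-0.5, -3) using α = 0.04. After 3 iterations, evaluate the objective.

∇J = (4r + 2s + 4, 2r + 6s - 1)
(r₁, s₁) = (-0.5, -3) − 0.04·(-4, -20) = (-0.34, -2.2)
(r₂, s₂) = (-0.34, -2.2) − 0.04·(-1.76, -14.88) = (-0.2696, -1.6048)
(r₃, s₃) = (-0.2696, -1.6048) − 0.04·(-0.288, -11.168) = (-0.25808, -1.15808)
J(-0.25808, -1.15808) = 4.8801730048

4.8801730048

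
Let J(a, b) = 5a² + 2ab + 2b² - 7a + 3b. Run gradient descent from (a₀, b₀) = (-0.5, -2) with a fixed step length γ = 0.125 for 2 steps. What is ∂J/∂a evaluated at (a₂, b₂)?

-1.625

∇J = (10a + 2b - 7, 2a + 4b + 3)
(a₁, b₁) = (-0.5, -2) − 0.125·(-16, -6) = (1.5, -1.25)
(a₂, b₂) = (1.5, -1.25) − 0.125·(5.5, 1) = (0.8125, -1.375)
∂J/∂a at (0.8125, -1.375) = -1.625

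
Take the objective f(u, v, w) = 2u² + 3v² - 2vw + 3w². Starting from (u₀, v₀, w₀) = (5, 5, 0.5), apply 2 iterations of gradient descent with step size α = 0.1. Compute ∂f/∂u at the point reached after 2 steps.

∇f = (4u, 6v - 2w, -2v + 6w)
Step 1: at (5, 5, 0.5), ∇f = (20, 29, -7) → (5, 5, 0.5) − 0.1·(20, 29, -7) = (3, 2.1, 1.2)
Step 2: at (3, 2.1, 1.2), ∇f = (12, 10.2, 3) → (3, 2.1, 1.2) − 0.1·(12, 10.2, 3) = (1.8, 1.08, 0.9)
∂f/∂u at (1.8, 1.08, 0.9) = 7.2

7.2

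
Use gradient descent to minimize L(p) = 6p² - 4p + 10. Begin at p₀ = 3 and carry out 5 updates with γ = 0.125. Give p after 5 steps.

L′(p) = 12p - 4
Step 1: L′(3) = 32; p₁ = 3 − 0.125·32 = -1
Step 2: L′(-1) = -16; p₂ = -1 − 0.125·(-16) = 1
Step 3: L′(1) = 8; p₃ = 1 − 0.125·8 = 0
Step 4: L′(0) = -4; p₄ = 0 − 0.125·(-4) = 0.5
Step 5: L′(0.5) = 2; p₅ = 0.5 − 0.125·2 = 0.25

0.25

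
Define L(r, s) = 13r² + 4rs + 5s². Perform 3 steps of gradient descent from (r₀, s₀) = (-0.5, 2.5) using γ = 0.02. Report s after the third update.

1.363712

∇L = (26r + 4s, 4r + 10s)
(r₁, s₁) = (-0.5, 2.5) − 0.02·(-3, 23) = (-0.44, 2.04)
(r₂, s₂) = (-0.44, 2.04) − 0.02·(-3.28, 18.64) = (-0.3744, 1.6672)
(r₃, s₃) = (-0.3744, 1.6672) − 0.02·(-3.0656, 15.1744) = (-0.313088, 1.363712)
s = 1.363712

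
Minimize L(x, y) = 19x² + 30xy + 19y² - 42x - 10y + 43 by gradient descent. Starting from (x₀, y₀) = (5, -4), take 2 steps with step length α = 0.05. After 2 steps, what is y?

-1.84

∇L = (38x + 30y - 42, 30x + 38y - 10)
(x₁, y₁) = (5, -4) − 0.05·(28, -12) = (3.6, -3.4)
(x₂, y₂) = (3.6, -3.4) − 0.05·(-7.2, -31.2) = (3.96, -1.84)
y = -1.84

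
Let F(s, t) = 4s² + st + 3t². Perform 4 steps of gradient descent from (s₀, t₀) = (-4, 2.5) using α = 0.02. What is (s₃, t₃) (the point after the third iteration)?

(-2.485892, 1.883848)

∇F = (8s + t, s + 6t)
(s₁, t₁) = (-4, 2.5) − 0.02·(-29.5, 11) = (-3.41, 2.28)
(s₂, t₂) = (-3.41, 2.28) − 0.02·(-25, 10.27) = (-2.91, 2.0746)
(s₃, t₃) = (-2.91, 2.0746) − 0.02·(-21.2054, 9.5376) = (-2.485892, 1.883848)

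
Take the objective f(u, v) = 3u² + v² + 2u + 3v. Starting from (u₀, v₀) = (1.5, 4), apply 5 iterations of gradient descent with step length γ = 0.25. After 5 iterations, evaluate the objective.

∇f = (6u + 2, 2v + 3)
Step 1: at (1.5, 4), ∇f = (11, 11) → (1.5, 4) − 0.25·(11, 11) = (-1.25, 1.25)
Step 2: at (-1.25, 1.25), ∇f = (-5.5, 5.5) → (-1.25, 1.25) − 0.25·(-5.5, 5.5) = (0.125, -0.125)
Step 3: at (0.125, -0.125), ∇f = (2.75, 2.75) → (0.125, -0.125) − 0.25·(2.75, 2.75) = (-0.5625, -0.8125)
Step 4: at (-0.5625, -0.8125), ∇f = (-1.375, 1.375) → (-0.5625, -0.8125) − 0.25·(-1.375, 1.375) = (-0.21875, -1.15625)
Step 5: at (-0.21875, -1.15625), ∇f = (0.6875, 0.6875) → (-0.21875, -1.15625) − 0.25·(0.6875, 0.6875) = (-0.390625, -1.328125)
f(-0.390625, -1.328125) = -2.5439453125

-2.5439453125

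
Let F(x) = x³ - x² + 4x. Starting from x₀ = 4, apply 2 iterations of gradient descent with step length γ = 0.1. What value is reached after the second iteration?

F′(x) = 3x² - 2x + 4
Step 1: F′(4) = 44; x₁ = 4 − 0.1·44 = -0.4
Step 2: F′(-0.4) = 5.28; x₂ = -0.4 − 0.1·5.28 = -0.928

-0.928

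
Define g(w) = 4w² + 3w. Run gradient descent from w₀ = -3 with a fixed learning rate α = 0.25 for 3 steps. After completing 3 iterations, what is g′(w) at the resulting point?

g′(w) = 8w + 3
Step 1: g′(-3) = -21; w₁ = -3 − 0.25·(-21) = 2.25
Step 2: g′(2.25) = 21; w₂ = 2.25 − 0.25·21 = -3
Step 3: g′(-3) = -21; w₃ = -3 − 0.25·(-21) = 2.25
g′(w) at (2.25) = 21

21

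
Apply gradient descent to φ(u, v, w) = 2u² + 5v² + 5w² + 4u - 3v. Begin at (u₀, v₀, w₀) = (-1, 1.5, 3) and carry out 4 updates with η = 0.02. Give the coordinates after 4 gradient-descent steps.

(-1, 0.79152, 1.2288)

∇φ = (4u + 4, 10v - 3, 10w)
(u₁, v₁, w₁) = (-1, 1.5, 3) − 0.02·(0, 12, 30) = (-1, 1.26, 2.4)
(u₂, v₂, w₂) = (-1, 1.26, 2.4) − 0.02·(0, 9.6, 24) = (-1, 1.068, 1.92)
(u₃, v₃, w₃) = (-1, 1.068, 1.92) − 0.02·(0, 7.68, 19.2) = (-1, 0.9144, 1.536)
(u₄, v₄, w₄) = (-1, 0.9144, 1.536) − 0.02·(0, 6.144, 15.36) = (-1, 0.79152, 1.2288)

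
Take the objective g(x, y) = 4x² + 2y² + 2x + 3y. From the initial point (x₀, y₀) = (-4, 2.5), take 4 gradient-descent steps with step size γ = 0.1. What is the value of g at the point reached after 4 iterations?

∇g = (8x + 2, 4y + 3)
(x₁, y₁) = (-4, 2.5) − 0.1·(-30, 13) = (-1, 1.2)
(x₂, y₂) = (-1, 1.2) − 0.1·(-6, 7.8) = (-0.4, 0.42)
(x₃, y₃) = (-0.4, 0.42) − 0.1·(-1.2, 4.68) = (-0.28, -0.048)
(x₄, y₄) = (-0.28, -0.048) − 0.1·(-0.24, 2.808) = (-0.256, -0.3288)
g(-0.256, -0.3288) = -1.02003712

-1.02003712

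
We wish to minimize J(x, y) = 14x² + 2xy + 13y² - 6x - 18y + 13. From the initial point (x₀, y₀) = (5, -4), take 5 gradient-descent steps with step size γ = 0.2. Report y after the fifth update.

∇J = (28x + 2y - 6, 2x + 26y - 18)
Step 1: at (5, -4), ∇J = (126, -112) → (5, -4) − 0.2·(126, -112) = (-20.2, 18.4)
Step 2: at (-20.2, 18.4), ∇J = (-534.8, 420) → (-20.2, 18.4) − 0.2·(-534.8, 420) = (86.76, -65.6)
Step 3: at (86.76, -65.6), ∇J = (2292.08, -1550.08) → (86.76, -65.6) − 0.2·(2292.08, -1550.08) = (-371.656, 244.416)
Step 4: at (-371.656, 244.416), ∇J = (-9923.536, 5593.504) → (-371.656, 244.416) − 0.2·(-9923.536, 5593.504) = (1613.0512, -874.2848)
Step 5: at (1613.0512, -874.2848), ∇J = (43410.864, -19523.3024) → (1613.0512, -874.2848) − 0.2·(43410.864, -19523.3024) = (-7069.1216, 3030.37568)
y = 3030.37568

3030.37568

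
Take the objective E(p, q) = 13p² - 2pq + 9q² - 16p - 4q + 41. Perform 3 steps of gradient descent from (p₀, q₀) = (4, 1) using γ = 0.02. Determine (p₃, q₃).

(1.045184, 0.608)

∇E = (26p - 2q - 16, -2p + 18q - 4)
Step 1: at (4, 1), ∇E = (86, 6) → (4, 1) − 0.02·(86, 6) = (2.28, 0.88)
Step 2: at (2.28, 0.88), ∇E = (41.52, 7.28) → (2.28, 0.88) − 0.02·(41.52, 7.28) = (1.4496, 0.7344)
Step 3: at (1.4496, 0.7344), ∇E = (20.2208, 6.32) → (1.4496, 0.7344) − 0.02·(20.2208, 6.32) = (1.045184, 0.608)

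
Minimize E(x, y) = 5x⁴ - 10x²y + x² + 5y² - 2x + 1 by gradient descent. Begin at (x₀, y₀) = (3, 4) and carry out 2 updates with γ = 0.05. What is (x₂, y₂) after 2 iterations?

∇E = (20x³ - 20xy + 2x - 2, -10x² + 10y)
(x₁, y₁) = (3, 4) − 0.05·(304, -50) = (-12.2, 6.5)
(x₂, y₂) = (-12.2, 6.5) − 0.05·(-34757.36, -1423.4) = (1725.668, 77.67)

(1725.668, 77.67)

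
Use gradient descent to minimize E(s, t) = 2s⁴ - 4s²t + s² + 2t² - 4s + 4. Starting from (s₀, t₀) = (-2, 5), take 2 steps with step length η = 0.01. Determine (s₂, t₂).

∇E = (8s³ - 8st + 2s - 4, -4s² + 4t)
Step 1: at (-2, 5), ∇E = (8, 4) → (-2, 5) − 0.01·(8, 4) = (-2.08, 4.96)
Step 2: at (-2.08, 4.96), ∇E = (2.383104, 2.5344) → (-2.08, 4.96) − 0.01·(2.383104, 2.5344) = (-2.10383104, 4.934656)

(-2.10383104, 4.934656)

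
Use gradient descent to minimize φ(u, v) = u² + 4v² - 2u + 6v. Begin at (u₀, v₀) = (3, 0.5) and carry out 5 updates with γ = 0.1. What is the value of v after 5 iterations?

∇φ = (2u - 2, 8v + 6)
Step 1: at (3, 0.5), ∇φ = (4, 10) → (3, 0.5) − 0.1·(4, 10) = (2.6, -0.5)
Step 2: at (2.6, -0.5), ∇φ = (3.2, 2) → (2.6, -0.5) − 0.1·(3.2, 2) = (2.28, -0.7)
Step 3: at (2.28, -0.7), ∇φ = (2.56, 0.4) → (2.28, -0.7) − 0.1·(2.56, 0.4) = (2.024, -0.74)
Step 4: at (2.024, -0.74), ∇φ = (2.048, 0.08) → (2.024, -0.74) − 0.1·(2.048, 0.08) = (1.8192, -0.748)
Step 5: at (1.8192, -0.748), ∇φ = (1.6384, 0.016) → (1.8192, -0.748) − 0.1·(1.6384, 0.016) = (1.65536, -0.7496)
v = -0.7496

-0.7496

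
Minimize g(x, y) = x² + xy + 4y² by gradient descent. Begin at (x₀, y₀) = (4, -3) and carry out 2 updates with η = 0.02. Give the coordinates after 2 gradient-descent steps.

(3.796, -2.262)

∇g = (2x + y, x + 8y)
(x₁, y₁) = (4, -3) − 0.02·(5, -20) = (3.9, -2.6)
(x₂, y₂) = (3.9, -2.6) − 0.02·(5.2, -16.9) = (3.796, -2.262)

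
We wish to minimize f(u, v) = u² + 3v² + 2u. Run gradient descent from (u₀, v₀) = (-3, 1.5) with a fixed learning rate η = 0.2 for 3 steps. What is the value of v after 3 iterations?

-0.012

∇f = (2u + 2, 6v)
(u₁, v₁) = (-3, 1.5) − 0.2·(-4, 9) = (-2.2, -0.3)
(u₂, v₂) = (-2.2, -0.3) − 0.2·(-2.4, -1.8) = (-1.72, 0.06)
(u₃, v₃) = (-1.72, 0.06) − 0.2·(-1.44, 0.36) = (-1.432, -0.012)
v = -0.012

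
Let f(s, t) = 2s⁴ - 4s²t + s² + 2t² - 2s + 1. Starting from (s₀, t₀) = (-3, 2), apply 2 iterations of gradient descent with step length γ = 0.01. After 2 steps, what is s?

∇f = (8s³ - 8st + 2s - 2, -4s² + 4t)
(s₁, t₁) = (-3, 2) − 0.01·(-176, -28) = (-1.24, 2.28)
(s₂, t₂) = (-1.24, 2.28) − 0.01·(2.884608, 2.9696) = (-1.26884608, 2.250304)
s = -1.26884608

-1.26884608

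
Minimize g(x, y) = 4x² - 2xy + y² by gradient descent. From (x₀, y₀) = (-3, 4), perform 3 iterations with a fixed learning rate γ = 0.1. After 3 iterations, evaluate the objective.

2.479872

∇g = (8x - 2y, -2x + 2y)
Step 1: at (-3, 4), ∇g = (-32, 14) → (-3, 4) − 0.1·(-32, 14) = (0.2, 2.6)
Step 2: at (0.2, 2.6), ∇g = (-3.6, 4.8) → (0.2, 2.6) − 0.1·(-3.6, 4.8) = (0.56, 2.12)
Step 3: at (0.56, 2.12), ∇g = (0.24, 3.12) → (0.56, 2.12) − 0.1·(0.24, 3.12) = (0.536, 1.808)
g(0.536, 1.808) = 2.479872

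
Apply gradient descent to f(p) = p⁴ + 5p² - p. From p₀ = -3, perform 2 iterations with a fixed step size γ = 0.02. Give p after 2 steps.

-0.15514816

f′(p) = 4p³ + 10p - 1
Step 1: f′(-3) = -139; p₁ = -3 − 0.02·(-139) = -0.22
Step 2: f′(-0.22) = -3.242592; p₂ = -0.22 − 0.02·(-3.242592) = -0.15514816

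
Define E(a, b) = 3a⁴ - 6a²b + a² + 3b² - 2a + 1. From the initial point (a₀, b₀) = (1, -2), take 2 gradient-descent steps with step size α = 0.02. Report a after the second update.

∇E = (12a³ - 12ab + 2a - 2, -6a² + 6b)
(a₁, b₁) = (1, -2) − 0.02·(36, -18) = (0.28, -1.64)
(a₂, b₂) = (0.28, -1.64) − 0.02·(4.333824, -10.3104) = (0.19332352, -1.433792)
a = 0.19332352

0.19332352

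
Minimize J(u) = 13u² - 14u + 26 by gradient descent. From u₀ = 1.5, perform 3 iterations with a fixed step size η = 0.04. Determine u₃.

J′(u) = 26u - 14
u₁ = 1.5 − 0.04·25 = 0.5
u₂ = 0.5 − 0.04·(-1) = 0.54
u₃ = 0.54 − 0.04·0.04 = 0.5384

0.5384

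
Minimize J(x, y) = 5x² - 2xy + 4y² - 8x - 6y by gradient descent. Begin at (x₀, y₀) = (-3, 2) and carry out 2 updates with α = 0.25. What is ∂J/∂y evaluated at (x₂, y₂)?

72.5

∇J = (10x - 2y - 8, -2x + 8y - 6)
Step 1: at (-3, 2), ∇J = (-42, 16) → (-3, 2) − 0.25·(-42, 16) = (7.5, -2)
Step 2: at (7.5, -2), ∇J = (71, -37) → (7.5, -2) − 0.25·(71, -37) = (-10.25, 7.25)
∂J/∂y at (-10.25, 7.25) = 72.5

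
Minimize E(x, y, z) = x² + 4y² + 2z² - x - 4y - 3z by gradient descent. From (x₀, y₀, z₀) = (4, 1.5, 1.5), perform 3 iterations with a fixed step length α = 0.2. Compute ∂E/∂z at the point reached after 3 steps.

∇E = (2x - 1, 8y - 4, 4z - 3)
(x₁, y₁, z₁) = (4, 1.5, 1.5) − 0.2·(7, 8, 3) = (2.6, -0.1, 0.9)
(x₂, y₂, z₂) = (2.6, -0.1, 0.9) − 0.2·(4.2, -4.8, 0.6) = (1.76, 0.86, 0.78)
(x₃, y₃, z₃) = (1.76, 0.86, 0.78) − 0.2·(2.52, 2.88, 0.12) = (1.256, 0.284, 0.756)
∂E/∂z at (1.256, 0.284, 0.756) = 0.024

0.024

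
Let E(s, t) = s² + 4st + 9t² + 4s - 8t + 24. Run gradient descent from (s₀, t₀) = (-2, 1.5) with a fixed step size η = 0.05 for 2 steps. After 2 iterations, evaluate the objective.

∇E = (2s + 4t + 4, 4s + 18t - 8)
Step 1: at (-2, 1.5), ∇E = (6, 11) → (-2, 1.5) − 0.05·(6, 11) = (-2.3, 0.95)
Step 2: at (-2.3, 0.95), ∇E = (3.2, -0.1) → (-2.3, 0.95) − 0.05·(3.2, -0.1) = (-2.46, 0.955)
E(-2.46, 0.955) = 11.382625

11.382625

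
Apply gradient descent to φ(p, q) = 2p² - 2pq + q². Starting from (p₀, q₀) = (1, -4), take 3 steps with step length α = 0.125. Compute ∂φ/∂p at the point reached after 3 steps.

∇φ = (4p - 2q, -2p + 2q)
(p₁, q₁) = (1, -4) − 0.125·(12, -10) = (-0.5, -2.75)
(p₂, q₂) = (-0.5, -2.75) − 0.125·(3.5, -4.5) = (-0.9375, -2.1875)
(p₃, q₃) = (-0.9375, -2.1875) − 0.125·(0.625, -2.5) = (-1.015625, -1.875)
∂φ/∂p at (-1.015625, -1.875) = -0.3125

-0.3125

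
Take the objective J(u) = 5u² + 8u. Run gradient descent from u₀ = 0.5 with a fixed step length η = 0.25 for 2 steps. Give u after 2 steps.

J′(u) = 10u + 8
Step 1: J′(0.5) = 13; u₁ = 0.5 − 0.25·13 = -2.75
Step 2: J′(-2.75) = -19.5; u₂ = -2.75 − 0.25·(-19.5) = 2.125

2.125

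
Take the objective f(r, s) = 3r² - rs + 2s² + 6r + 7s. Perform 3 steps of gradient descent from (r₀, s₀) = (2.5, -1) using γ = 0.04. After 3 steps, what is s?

-1.142464

∇f = (6r - s + 6, -r + 4s + 7)
(r₁, s₁) = (2.5, -1) − 0.04·(22, 0.5) = (1.62, -1.02)
(r₂, s₂) = (1.62, -1.02) − 0.04·(16.74, 1.3) = (0.9504, -1.072)
(r₃, s₃) = (0.9504, -1.072) − 0.04·(12.7744, 1.7616) = (0.439424, -1.142464)
s = -1.142464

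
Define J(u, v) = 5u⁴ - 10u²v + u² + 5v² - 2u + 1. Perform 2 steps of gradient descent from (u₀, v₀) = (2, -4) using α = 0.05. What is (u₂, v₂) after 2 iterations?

(2790.631, 99.405)

∇J = (20u³ - 20uv + 2u - 2, -10u² + 10v)
(u₁, v₁) = (2, -4) − 0.05·(322, -80) = (-14.1, 0)
(u₂, v₂) = (-14.1, 0) − 0.05·(-56094.62, -1988.1) = (2790.631, 99.405)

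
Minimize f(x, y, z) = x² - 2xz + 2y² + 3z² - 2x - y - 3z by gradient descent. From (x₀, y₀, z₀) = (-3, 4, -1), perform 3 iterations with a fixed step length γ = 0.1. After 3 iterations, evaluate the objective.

∇f = (2x - 2z - 2, 4y - 1, -2x + 6z - 3)
(x₁, y₁, z₁) = (-3, 4, -1) − 0.1·(-6, 15, -3) = (-2.4, 2.5, -0.7)
(x₂, y₂, z₂) = (-2.4, 2.5, -0.7) − 0.1·(-5.4, 9, -2.4) = (-1.86, 1.6, -0.46)
(x₃, y₃, z₃) = (-1.86, 1.6, -0.46) − 0.1·(-4.8, 5.4, -2.04) = (-1.38, 1.06, -0.256)
f(-1.38, 1.06, -0.256) = 6.109648

6.109648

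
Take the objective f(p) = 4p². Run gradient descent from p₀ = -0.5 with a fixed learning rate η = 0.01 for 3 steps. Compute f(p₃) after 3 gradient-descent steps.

0.606355001344

f′(p) = 8p
Step 1: f′(-0.5) = -4; p₁ = -0.5 − 0.01·(-4) = -0.46
Step 2: f′(-0.46) = -3.68; p₂ = -0.46 − 0.01·(-3.68) = -0.4232
Step 3: f′(-0.4232) = -3.3856; p₃ = -0.4232 − 0.01·(-3.3856) = -0.389344
f(-0.389344) = 0.606355001344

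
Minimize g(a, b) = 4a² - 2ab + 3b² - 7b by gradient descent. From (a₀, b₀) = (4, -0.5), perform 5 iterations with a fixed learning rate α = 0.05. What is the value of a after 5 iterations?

0.53197

∇g = (8a - 2b, -2a + 6b - 7)
Step 1: at (4, -0.5), ∇g = (33, -18) → (4, -0.5) − 0.05·(33, -18) = (2.35, 0.4)
Step 2: at (2.35, 0.4), ∇g = (18, -9.3) → (2.35, 0.4) − 0.05·(18, -9.3) = (1.45, 0.865)
Step 3: at (1.45, 0.865), ∇g = (9.87, -4.71) → (1.45, 0.865) − 0.05·(9.87, -4.71) = (0.9565, 1.1005)
Step 4: at (0.9565, 1.1005), ∇g = (5.451, -2.31) → (0.9565, 1.1005) − 0.05·(5.451, -2.31) = (0.68395, 1.216)
Step 5: at (0.68395, 1.216), ∇g = (3.0396, -1.0719) → (0.68395, 1.216) − 0.05·(3.0396, -1.0719) = (0.53197, 1.269595)
a = 0.53197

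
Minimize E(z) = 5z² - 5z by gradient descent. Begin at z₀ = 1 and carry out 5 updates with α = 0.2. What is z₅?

0

E′(z) = 10z - 5
Step 1: E′(1) = 5; z₁ = 1 − 0.2·5 = 0
Step 2: E′(0) = -5; z₂ = 0 − 0.2·(-5) = 1
Step 3: E′(1) = 5; z₃ = 1 − 0.2·5 = 0
Step 4: E′(0) = -5; z₄ = 0 − 0.2·(-5) = 1
Step 5: E′(1) = 5; z₅ = 1 − 0.2·5 = 0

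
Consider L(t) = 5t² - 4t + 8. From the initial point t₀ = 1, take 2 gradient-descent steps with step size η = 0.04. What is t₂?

L′(t) = 10t - 4
t₁ = 1 − 0.04·6 = 0.76
t₂ = 0.76 − 0.04·3.6 = 0.616

0.616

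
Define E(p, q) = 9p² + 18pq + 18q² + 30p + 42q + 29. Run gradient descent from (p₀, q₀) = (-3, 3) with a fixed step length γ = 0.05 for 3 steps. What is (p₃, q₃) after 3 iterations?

(-4.584, -4.515)

∇E = (18p + 18q + 30, 18p + 36q + 42)
(p₁, q₁) = (-3, 3) − 0.05·(30, 96) = (-4.5, -1.8)
(p₂, q₂) = (-4.5, -1.8) − 0.05·(-83.4, -103.8) = (-0.33, 3.39)
(p₃, q₃) = (-0.33, 3.39) − 0.05·(85.08, 158.1) = (-4.584, -4.515)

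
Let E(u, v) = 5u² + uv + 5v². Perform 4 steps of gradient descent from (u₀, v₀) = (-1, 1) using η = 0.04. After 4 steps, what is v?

∇E = (10u + v, u + 10v)
Step 1: at (-1, 1), ∇E = (-9, 9) → (-1, 1) − 0.04·(-9, 9) = (-0.64, 0.64)
Step 2: at (-0.64, 0.64), ∇E = (-5.76, 5.76) → (-0.64, 0.64) − 0.04·(-5.76, 5.76) = (-0.4096, 0.4096)
Step 3: at (-0.4096, 0.4096), ∇E = (-3.6864, 3.6864) → (-0.4096, 0.4096) − 0.04·(-3.6864, 3.6864) = (-0.262144, 0.262144)
Step 4: at (-0.262144, 0.262144), ∇E = (-2.359296, 2.359296) → (-0.262144, 0.262144) − 0.04·(-2.359296, 2.359296) = (-0.16777216, 0.16777216)
v = 0.16777216

0.16777216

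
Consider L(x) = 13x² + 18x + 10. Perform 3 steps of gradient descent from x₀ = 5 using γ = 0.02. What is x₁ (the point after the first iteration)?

2.04

L′(x) = 26x + 18
x₁ = 5 − 0.02·148 = 2.04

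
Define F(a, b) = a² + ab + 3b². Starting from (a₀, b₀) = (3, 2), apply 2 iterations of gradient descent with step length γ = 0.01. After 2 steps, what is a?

2.8431

∇F = (2a + b, a + 6b)
Step 1: at (3, 2), ∇F = (8, 15) → (3, 2) − 0.01·(8, 15) = (2.92, 1.85)
Step 2: at (2.92, 1.85), ∇F = (7.69, 14.02) → (2.92, 1.85) − 0.01·(7.69, 14.02) = (2.8431, 1.7098)
a = 2.8431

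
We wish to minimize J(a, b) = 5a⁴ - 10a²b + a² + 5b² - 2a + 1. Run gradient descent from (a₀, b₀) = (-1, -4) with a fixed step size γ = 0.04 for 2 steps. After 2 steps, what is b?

∇J = (20a³ - 20ab + 2a - 2, -10a² + 10b)
Step 1: at (-1, -4), ∇J = (-104, -50) → (-1, -4) − 0.04·(-104, -50) = (3.16, -2)
Step 2: at (3.16, -2), ∇J = (761.80992, -119.856) → (3.16, -2) − 0.04·(761.80992, -119.856) = (-27.3123968, 2.79424)
b = 2.79424

2.79424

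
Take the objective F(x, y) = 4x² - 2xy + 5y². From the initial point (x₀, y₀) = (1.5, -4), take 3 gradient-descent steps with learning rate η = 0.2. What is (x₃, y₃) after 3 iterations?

(-4.244, 6.936)

∇F = (8x - 2y, -2x + 10y)
Step 1: at (1.5, -4), ∇F = (20, -43) → (1.5, -4) − 0.2·(20, -43) = (-2.5, 4.6)
Step 2: at (-2.5, 4.6), ∇F = (-29.2, 51) → (-2.5, 4.6) − 0.2·(-29.2, 51) = (3.34, -5.6)
Step 3: at (3.34, -5.6), ∇F = (37.92, -62.68) → (3.34, -5.6) − 0.2·(37.92, -62.68) = (-4.244, 6.936)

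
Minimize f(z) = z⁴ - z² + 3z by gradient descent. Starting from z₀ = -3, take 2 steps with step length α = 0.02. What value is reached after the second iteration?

f′(z) = 4z³ - 2z + 3
z₁ = -3 − 0.02·(-99) = -1.02
z₂ = -1.02 − 0.02·0.795168 = -1.03590336

-1.03590336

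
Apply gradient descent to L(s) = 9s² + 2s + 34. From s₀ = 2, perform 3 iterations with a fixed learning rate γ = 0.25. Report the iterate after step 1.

-7.5

L′(s) = 18s + 2
Step 1: L′(2) = 38; s₁ = 2 − 0.25·38 = -7.5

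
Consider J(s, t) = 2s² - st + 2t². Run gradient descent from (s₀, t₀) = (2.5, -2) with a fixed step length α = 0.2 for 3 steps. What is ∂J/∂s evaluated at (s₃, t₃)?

0.048

∇J = (4s - t, -s + 4t)
Step 1: at (2.5, -2), ∇J = (12, -10.5) → (2.5, -2) − 0.2·(12, -10.5) = (0.1, 0.1)
Step 2: at (0.1, 0.1), ∇J = (0.3, 0.3) → (0.1, 0.1) − 0.2·(0.3, 0.3) = (0.04, 0.04)
Step 3: at (0.04, 0.04), ∇J = (0.12, 0.12) → (0.04, 0.04) − 0.2·(0.12, 0.12) = (0.016, 0.016)
∂J/∂s at (0.016, 0.016) = 0.048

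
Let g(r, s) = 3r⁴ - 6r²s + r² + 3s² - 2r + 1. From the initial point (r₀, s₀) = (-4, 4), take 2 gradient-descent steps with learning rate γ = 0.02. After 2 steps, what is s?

11.939008

∇g = (12r³ - 12rs + 2r - 2, -6r² + 6s)
(r₁, s₁) = (-4, 4) − 0.02·(-586, -72) = (7.72, 5.44)
(r₂, s₂) = (7.72, 5.44) − 0.02·(5030.674176, -324.9504) = (-92.89348352, 11.939008)
s = 11.939008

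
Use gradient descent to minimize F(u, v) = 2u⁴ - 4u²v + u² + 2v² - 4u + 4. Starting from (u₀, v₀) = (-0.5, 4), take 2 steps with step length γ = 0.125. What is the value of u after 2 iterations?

∇F = (8u³ - 8uv + 2u - 4, -4u² + 4v)
Step 1: at (-0.5, 4), ∇F = (10, 15) → (-0.5, 4) − 0.125·(10, 15) = (-1.75, 2.125)
Step 2: at (-1.75, 2.125), ∇F = (-20.625, -3.75) → (-1.75, 2.125) − 0.125·(-20.625, -3.75) = (0.828125, 2.59375)
u = 0.828125

0.828125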